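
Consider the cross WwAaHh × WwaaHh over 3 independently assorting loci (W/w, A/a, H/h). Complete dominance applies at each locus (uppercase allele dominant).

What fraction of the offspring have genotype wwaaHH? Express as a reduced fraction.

P(wwaaHH) = 1/32

WwAaHh gametes: WAH×1, WAh×1, WaH×1, Wah×1, wAH×1, wAh×1, waH×1, wah×1
WwaaHh gametes: WaH×2, Wah×2, waH×2, wah×2
WwAaHh×WwaaHh grid (8·8=64): WWAaHH=2 WWAaHh=4 WWAahh=2 WWaaHH=2 WWaaHh=4 WWaahh=2 WwAaHH=4 WwAaHh=8 WwAahh=4 WwaaHH=4 WwaaHh=8 Wwaahh=4 wwAaHH=2 wwAaHh=4 wwAahh=2 wwaaHH=2 wwaaHh=4 wwaahh=2
wwaaHH hits 2/64; gcd=2; 2÷2/64÷2 = 1/32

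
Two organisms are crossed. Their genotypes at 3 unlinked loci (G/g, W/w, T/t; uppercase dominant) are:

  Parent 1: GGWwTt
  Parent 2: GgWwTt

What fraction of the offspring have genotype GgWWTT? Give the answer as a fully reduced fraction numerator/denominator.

GGWwTt gametes: GWT×2, GWt×2, GwT×2, Gwt×2
GgWwTt gametes: GWT×1, GWt×1, GwT×1, Gwt×1, gWT×1, gWt×1, gwT×1, gwt×1
GGWwTt×GgWwTt grid (8·8=64): GGWWTT=2 GGWWTt=4 GGWWtt=2 GGWwTT=4 GGWwTt=8 GGWwtt=4 GGwwTT=2 GGwwTt=4 GGwwtt=2 GgWWTT=2 GgWWTt=4 GgWWtt=2 GgWwTT=4 GgWwTt=8 GgWwtt=4 GgwwTT=2 GgwwTt=4 Ggwwtt=2
GgWWTT hits 2/64; gcd=2; 2÷2/64÷2 = 1/32

P(GgWWTT) = 1/32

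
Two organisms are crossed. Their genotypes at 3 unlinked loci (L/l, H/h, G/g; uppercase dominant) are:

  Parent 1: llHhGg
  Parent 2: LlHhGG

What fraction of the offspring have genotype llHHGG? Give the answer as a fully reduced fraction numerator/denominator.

P(llHHGG) = 1/16

llHhGg gametes: lHG×2, lHg×2, lhG×2, lhg×2
LlHhGG gametes: LHG×2, LhG×2, lHG×2, lhG×2
llHhGg×LlHhGG grid (8·8=64): LlHHGG=4 LlHHGg=4 LlHhGG=8 LlHhGg=8 LlhhGG=4 LlhhGg=4 llHHGG=4 llHHGg=4 llHhGG=8 llHhGg=8 llhhGG=4 llhhGg=4
llHHGG hits 4/64; gcd=4; 4÷4/64÷4 = 1/16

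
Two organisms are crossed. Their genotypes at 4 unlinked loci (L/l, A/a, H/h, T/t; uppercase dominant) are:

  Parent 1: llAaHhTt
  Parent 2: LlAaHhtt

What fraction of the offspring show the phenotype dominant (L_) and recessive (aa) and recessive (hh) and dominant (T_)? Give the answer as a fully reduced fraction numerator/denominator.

llAaHhTt gametes: lAHT×2, lAHt×2, lAhT×2, lAht×2, laHT×2, laHt×2, lahT×2, laht×2
LlAaHhtt gametes: LAHt×2, LAht×2, LaHt×2, Laht×2, lAHt×2, lAht×2, laHt×2, laht×2
llAaHhTt×LlAaHhtt grid (16·16=256): LlAAHHTt=4 LlAAHHtt=4 LlAAHhTt=8 LlAAHhtt=8 LlAAhhTt=4 LlAAhhtt=4 LlAaHHTt=8 LlAaHHtt=8 LlAaHhTt=16 LlAaHhtt=16 LlAahhTt=8 LlAahhtt=8 LlaaHHTt=4 LlaaHHtt=4 LlaaHhTt=8 LlaaHhtt=8 LlaahhTt=4 Llaahhtt=4 llAAHHTt=4 llAAHHtt=4 llAAHhTt=8 llAAHhtt=8 llAAhhTt=4 llAAhhtt=4 llAaHHTt=8 llAaHHtt=8 llAaHhTt=16 llAaHhtt=16 llAahhTt=8 llAahhtt=8 llaaHHTt=4 llaaHHtt=4 llaaHhTt=8 llaaHhtt=8 llaahhTt=4 llaahhtt=4
L_ aa hh T_ hits 4/256; gcd=4; 4÷4/256÷4 = 1/64

P(L_ aa hh T_) = 1/64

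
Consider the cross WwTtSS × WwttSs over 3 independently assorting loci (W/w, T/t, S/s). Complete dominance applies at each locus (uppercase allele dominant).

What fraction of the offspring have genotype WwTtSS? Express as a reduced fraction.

P(WwTtSS) = 1/8

WwTtSS gametes: WTS×2, WtS×2, wTS×2, wtS×2
WwttSs gametes: WtS×2, Wts×2, wtS×2, wts×2
WwTtSS×WwttSs grid (8·8=64): WWTtSS=4 WWTtSs=4 WWttSS=4 WWttSs=4 WwTtSS=8 WwTtSs=8 WwttSS=8 WwttSs=8 wwTtSS=4 wwTtSs=4 wwttSS=4 wwttSs=4
WwTtSS hits 8/64; gcd=8; 8÷8/64÷8 = 1/8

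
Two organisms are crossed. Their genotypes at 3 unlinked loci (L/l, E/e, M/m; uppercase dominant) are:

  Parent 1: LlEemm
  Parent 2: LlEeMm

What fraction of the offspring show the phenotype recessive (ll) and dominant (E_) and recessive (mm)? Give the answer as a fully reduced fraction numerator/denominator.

P(ll E_ mm) = 3/32

LlEemm gametes: LEm×2, Lem×2, lEm×2, lem×2
LlEeMm gametes: LEM×1, LEm×1, LeM×1, Lem×1, lEM×1, lEm×1, leM×1, lem×1
LlEemm×LlEeMm grid (8·8=64): LLEEMm=2 LLEEmm=2 LLEeMm=4 LLEemm=4 LLeeMm=2 LLeemm=2 LlEEMm=4 LlEEmm=4 LlEeMm=8 LlEemm=8 LleeMm=4 Lleemm=4 llEEMm=2 llEEmm=2 llEeMm=4 llEemm=4 lleeMm=2 lleemm=2
ll E_ mm hits 6/64; gcd=2; 6÷2/64÷2 = 3/32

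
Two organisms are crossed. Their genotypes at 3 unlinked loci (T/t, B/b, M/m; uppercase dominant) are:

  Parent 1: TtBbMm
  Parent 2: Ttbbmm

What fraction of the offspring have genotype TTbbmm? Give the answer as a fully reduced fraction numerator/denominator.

TtBbMm gametes: TBM×1, TBm×1, TbM×1, Tbm×1, tBM×1, tBm×1, tbM×1, tbm×1
Ttbbmm gametes: Tbm×4, tbm×4
TtBbMm×Ttbbmm grid (8·8=64): TTBbMm=4 TTBbmm=4 TTbbMm=4 TTbbmm=4 TtBbMm=8 TtBbmm=8 TtbbMm=8 Ttbbmm=8 ttBbMm=4 ttBbmm=4 ttbbMm=4 ttbbmm=4
TTbbmm hits 4/64; gcd=4; 4÷4/64÷4 = 1/16

P(TTbbmm) = 1/16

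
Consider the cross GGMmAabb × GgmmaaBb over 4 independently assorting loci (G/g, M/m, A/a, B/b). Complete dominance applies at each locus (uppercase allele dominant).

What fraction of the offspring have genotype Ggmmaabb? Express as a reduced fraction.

GGMmAabb gametes: GMAb×4, GMab×4, GmAb×4, Gmab×4
GgmmaaBb gametes: GmaB×4, Gmab×4, gmaB×4, gmab×4
GGMmAabb×GgmmaaBb grid (16·16=256): GGMmAaBb=16 GGMmAabb=16 GGMmaaBb=16 GGMmaabb=16 GGmmAaBb=16 GGmmAabb=16 GGmmaaBb=16 GGmmaabb=16 GgMmAaBb=16 GgMmAabb=16 GgMmaaBb=16 GgMmaabb=16 GgmmAaBb=16 GgmmAabb=16 GgmmaaBb=16 Ggmmaabb=16
Ggmmaabb hits 16/256; gcd=16; 16÷16/256÷16 = 1/16

P(Ggmmaabb) = 1/16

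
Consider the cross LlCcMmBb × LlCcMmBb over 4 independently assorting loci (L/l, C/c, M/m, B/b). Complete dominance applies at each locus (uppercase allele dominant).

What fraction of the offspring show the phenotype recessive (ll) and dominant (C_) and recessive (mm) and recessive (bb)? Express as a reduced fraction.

LlCcMmBb gametes: LCMB×1, LCMb×1, LCmB×1, LCmb×1, LcMB×1, LcMb×1, LcmB×1, Lcmb×1, lCMB×1, lCMb×1, lCmB×1, lCmb×1, lcMB×1, lcMb×1, lcmB×1, lcmb×1
LlCcMmBb gametes: LCMB×1, LCMb×1, LCmB×1, LCmb×1, LcMB×1, LcMb×1, LcmB×1, Lcmb×1, lCMB×1, lCMb×1, lCmB×1, lCmb×1, lcMB×1, lcMb×1, lcmB×1, lcmb×1
LlCcMmBb×LlCcMmBb grid (16·16=256): LLCCMMBB=1 LLCCMMBb=2 LLCCMMbb=1 LLCCMmBB=2 LLCCMmBb=4 LLCCMmbb=2 LLCCmmBB=1 LLCCmmBb=2 LLCCmmbb=1 LLCcMMBB=2 LLCcMMBb=4 LLCcMMbb=2 LLCcMmBB=4 LLCcMmBb=8 LLCcMmbb=4 LLCcmmBB=2 LLCcmmBb=4 LLCcmmbb=2 LLccMMBB=1 LLccMMBb=2 LLccMMbb=1 LLccMmBB=2 LLccMmBb=4 LLccMmbb=2 LLccmmBB=1 LLccmmBb=2 LLccmmbb=1 LlCCMMBB=2 LlCCMMBb=4 LlCCMMbb=2 LlCCMmBB=4 LlCCMmBb=8 LlCCMmbb=4 LlCCmmBB=2 LlCCmmBb=4 LlCCmmbb=2 LlCcMMBB=4 LlCcMMBb=8 LlCcMMbb=4 LlCcMmBB=8 LlCcMmBb=16 LlCcMmbb=8 LlCcmmBB=4 LlCcmmBb=8 LlCcmmbb=4 LlccMMBB=2 LlccMMBb=4 LlccMMbb=2 LlccMmBB=4 LlccMmBb=8 LlccMmbb=4 LlccmmBB=2 LlccmmBb=4 Llccmmbb=2 llCCMMBB=1 llCCMMBb=2 llCCMMbb=1 llCCMmBB=2 llCCMmBb=4 llCCMmbb=2 llCCmmBB=1 llCCmmBb=2 llCCmmbb=1 llCcMMBB=2 llCcMMBb=4 llCcMMbb=2 llCcMmBB=4 llCcMmBb=8 llCcMmbb=4 llCcmmBB=2 llCcmmBb=4 llCcmmbb=2 llccMMBB=1 llccMMBb=2 llccMMbb=1 llccMmBB=2 llccMmBb=4 llccMmbb=2 llccmmBB=1 llccmmBb=2 llccmmbb=1
ll C_ mm bb hits 3/256; gcd=1; 3÷1/256÷1 = 3/256

P(ll C_ mm bb) = 3/256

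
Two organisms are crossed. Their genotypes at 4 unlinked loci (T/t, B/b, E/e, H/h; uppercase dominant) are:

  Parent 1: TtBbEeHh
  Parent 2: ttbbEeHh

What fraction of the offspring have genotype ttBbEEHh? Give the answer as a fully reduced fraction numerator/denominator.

P(ttBbEEHh) = 1/32

TtBbEeHh gametes: TBEH×1, TBEh×1, TBeH×1, TBeh×1, TbEH×1, TbEh×1, TbeH×1, Tbeh×1, tBEH×1, tBEh×1, tBeH×1, tBeh×1, tbEH×1, tbEh×1, tbeH×1, tbeh×1
ttbbEeHh gametes: tbEH×4, tbEh×4, tbeH×4, tbeh×4
TtBbEeHh×ttbbEeHh grid (16·16=256): TtBbEEHH=4 TtBbEEHh=8 TtBbEEhh=4 TtBbEeHH=8 TtBbEeHh=16 TtBbEehh=8 TtBbeeHH=4 TtBbeeHh=8 TtBbeehh=4 TtbbEEHH=4 TtbbEEHh=8 TtbbEEhh=4 TtbbEeHH=8 TtbbEeHh=16 TtbbEehh=8 TtbbeeHH=4 TtbbeeHh=8 Ttbbeehh=4 ttBbEEHH=4 ttBbEEHh=8 ttBbEEhh=4 ttBbEeHH=8 ttBbEeHh=16 ttBbEehh=8 ttBbeeHH=4 ttBbeeHh=8 ttBbeehh=4 ttbbEEHH=4 ttbbEEHh=8 ttbbEEhh=4 ttbbEeHH=8 ttbbEeHh=16 ttbbEehh=8 ttbbeeHH=4 ttbbeeHh=8 ttbbeehh=4
ttBbEEHh hits 8/256; gcd=8; 8÷8/256÷8 = 1/32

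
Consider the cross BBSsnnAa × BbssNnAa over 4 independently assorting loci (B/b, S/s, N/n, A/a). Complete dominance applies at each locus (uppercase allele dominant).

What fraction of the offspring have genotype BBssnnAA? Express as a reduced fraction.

P(BBssnnAA) = 1/32

BBSsnnAa gametes: BSnA×4, BSna×4, BsnA×4, Bsna×4
BbssNnAa gametes: BsNA×2, BsNa×2, BsnA×2, Bsna×2, bsNA×2, bsNa×2, bsnA×2, bsna×2
BBSsnnAa×BbssNnAa grid (16·16=256): BBSsNnAA=8 BBSsNnAa=16 BBSsNnaa=8 BBSsnnAA=8 BBSsnnAa=16 BBSsnnaa=8 BBssNnAA=8 BBssNnAa=16 BBssNnaa=8 BBssnnAA=8 BBssnnAa=16 BBssnnaa=8 BbSsNnAA=8 BbSsNnAa=16 BbSsNnaa=8 BbSsnnAA=8 BbSsnnAa=16 BbSsnnaa=8 BbssNnAA=8 BbssNnAa=16 BbssNnaa=8 BbssnnAA=8 BbssnnAa=16 Bbssnnaa=8
BBssnnAA hits 8/256; gcd=8; 8÷8/256÷8 = 1/32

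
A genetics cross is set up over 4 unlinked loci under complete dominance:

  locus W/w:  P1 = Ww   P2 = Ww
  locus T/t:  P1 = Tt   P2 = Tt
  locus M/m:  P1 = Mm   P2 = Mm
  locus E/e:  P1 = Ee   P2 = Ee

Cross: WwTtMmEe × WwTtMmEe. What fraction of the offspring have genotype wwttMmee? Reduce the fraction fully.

WwTtMmEe gametes: WTME×1, WTMe×1, WTmE×1, WTme×1, WtME×1, WtMe×1, WtmE×1, Wtme×1, wTME×1, wTMe×1, wTmE×1, wTme×1, wtME×1, wtMe×1, wtmE×1, wtme×1
WwTtMmEe gametes: WTME×1, WTMe×1, WTmE×1, WTme×1, WtME×1, WtMe×1, WtmE×1, Wtme×1, wTME×1, wTMe×1, wTmE×1, wTme×1, wtME×1, wtMe×1, wtmE×1, wtme×1
WwTtMmEe×WwTtMmEe grid (16·16=256): WWTTMMEE=1 WWTTMMEe=2 WWTTMMee=1 WWTTMmEE=2 WWTTMmEe=4 WWTTMmee=2 WWTTmmEE=1 WWTTmmEe=2 WWTTmmee=1 WWTtMMEE=2 WWTtMMEe=4 WWTtMMee=2 WWTtMmEE=4 WWTtMmEe=8 WWTtMmee=4 WWTtmmEE=2 WWTtmmEe=4 WWTtmmee=2 WWttMMEE=1 WWttMMEe=2 WWttMMee=1 WWttMmEE=2 WWttMmEe=4 WWttMmee=2 WWttmmEE=1 WWttmmEe=2 WWttmmee=1 WwTTMMEE=2 WwTTMMEe=4 WwTTMMee=2 WwTTMmEE=4 WwTTMmEe=8 WwTTMmee=4 WwTTmmEE=2 WwTTmmEe=4 WwTTmmee=2 WwTtMMEE=4 WwTtMMEe=8 WwTtMMee=4 WwTtMmEE=8 WwTtMmEe=16 WwTtMmee=8 WwTtmmEE=4 WwTtmmEe=8 WwTtmmee=4 WwttMMEE=2 WwttMMEe=4 WwttMMee=2 WwttMmEE=4 WwttMmEe=8 WwttMmee=4 WwttmmEE=2 WwttmmEe=4 Wwttmmee=2 wwTTMMEE=1 wwTTMMEe=2 wwTTMMee=1 wwTTMmEE=2 wwTTMmEe=4 wwTTMmee=2 wwTTmmEE=1 wwTTmmEe=2 wwTTmmee=1 wwTtMMEE=2 wwTtMMEe=4 wwTtMMee=2 wwTtMmEE=4 wwTtMmEe=8 wwTtMmee=4 wwTtmmEE=2 wwTtmmEe=4 wwTtmmee=2 wwttMMEE=1 wwttMMEe=2 wwttMMee=1 wwttMmEE=2 wwttMmEe=4 wwttMmee=2 wwttmmEE=1 wwttmmEe=2 wwttmmee=1
wwttMmee hits 2/256; gcd=2; 2÷2/256÷2 = 1/128

P(wwttMmee) = 1/128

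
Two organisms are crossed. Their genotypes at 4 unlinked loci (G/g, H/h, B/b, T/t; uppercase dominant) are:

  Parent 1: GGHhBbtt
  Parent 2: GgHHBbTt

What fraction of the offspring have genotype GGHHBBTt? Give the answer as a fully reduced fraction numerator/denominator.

GGHhBbtt gametes: GHBt×4, GHbt×4, GhBt×4, Ghbt×4
GgHHBbTt gametes: GHBT×2, GHBt×2, GHbT×2, GHbt×2, gHBT×2, gHBt×2, gHbT×2, gHbt×2
GGHhBbtt×GgHHBbTt grid (16·16=256): GGHHBBTt=8 GGHHBBtt=8 GGHHBbTt=16 GGHHBbtt=16 GGHHbbTt=8 GGHHbbtt=8 GGHhBBTt=8 GGHhBBtt=8 GGHhBbTt=16 GGHhBbtt=16 GGHhbbTt=8 GGHhbbtt=8 GgHHBBTt=8 GgHHBBtt=8 GgHHBbTt=16 GgHHBbtt=16 GgHHbbTt=8 GgHHbbtt=8 GgHhBBTt=8 GgHhBBtt=8 GgHhBbTt=16 GgHhBbtt=16 GgHhbbTt=8 GgHhbbtt=8
GGHHBBTt hits 8/256; gcd=8; 8÷8/256÷8 = 1/32

P(GGHHBBTt) = 1/32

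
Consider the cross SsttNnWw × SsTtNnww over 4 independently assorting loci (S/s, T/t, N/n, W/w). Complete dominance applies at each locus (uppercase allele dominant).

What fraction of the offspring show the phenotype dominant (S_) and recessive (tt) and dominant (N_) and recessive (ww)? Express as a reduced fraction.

P(S_ tt N_ ww) = 9/64

SsttNnWw gametes: StNW×2, StNw×2, StnW×2, Stnw×2, stNW×2, stNw×2, stnW×2, stnw×2
SsTtNnww gametes: STNw×2, STnw×2, StNw×2, Stnw×2, sTNw×2, sTnw×2, stNw×2, stnw×2
SsttNnWw×SsTtNnww grid (16·16=256): SSTtNNWw=4 SSTtNNww=4 SSTtNnWw=8 SSTtNnww=8 SSTtnnWw=4 SSTtnnww=4 SSttNNWw=4 SSttNNww=4 SSttNnWw=8 SSttNnww=8 SSttnnWw=4 SSttnnww=4 SsTtNNWw=8 SsTtNNww=8 SsTtNnWw=16 SsTtNnww=16 SsTtnnWw=8 SsTtnnww=8 SsttNNWw=8 SsttNNww=8 SsttNnWw=16 SsttNnww=16 SsttnnWw=8 Ssttnnww=8 ssTtNNWw=4 ssTtNNww=4 ssTtNnWw=8 ssTtNnww=8 ssTtnnWw=4 ssTtnnww=4 ssttNNWw=4 ssttNNww=4 ssttNnWw=8 ssttNnww=8 ssttnnWw=4 ssttnnww=4
S_ tt N_ ww hits 36/256; gcd=4; 36÷4/256÷4 = 9/64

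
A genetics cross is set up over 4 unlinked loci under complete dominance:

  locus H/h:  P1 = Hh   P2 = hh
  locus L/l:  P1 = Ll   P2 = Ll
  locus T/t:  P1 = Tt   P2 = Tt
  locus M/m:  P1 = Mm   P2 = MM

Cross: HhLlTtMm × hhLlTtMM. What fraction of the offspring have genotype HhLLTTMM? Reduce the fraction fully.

HhLlTtMm gametes: HLTM×1, HLTm×1, HLtM×1, HLtm×1, HlTM×1, HlTm×1, HltM×1, Hltm×1, hLTM×1, hLTm×1, hLtM×1, hLtm×1, hlTM×1, hlTm×1, hltM×1, hltm×1
hhLlTtMM gametes: hLTM×4, hLtM×4, hlTM×4, hltM×4
HhLlTtMm×hhLlTtMM grid (16·16=256): HhLLTTMM=4 HhLLTTMm=4 HhLLTtMM=8 HhLLTtMm=8 HhLLttMM=4 HhLLttMm=4 HhLlTTMM=8 HhLlTTMm=8 HhLlTtMM=16 HhLlTtMm=16 HhLlttMM=8 HhLlttMm=8 HhllTTMM=4 HhllTTMm=4 HhllTtMM=8 HhllTtMm=8 HhllttMM=4 HhllttMm=4 hhLLTTMM=4 hhLLTTMm=4 hhLLTtMM=8 hhLLTtMm=8 hhLLttMM=4 hhLLttMm=4 hhLlTTMM=8 hhLlTTMm=8 hhLlTtMM=16 hhLlTtMm=16 hhLlttMM=8 hhLlttMm=8 hhllTTMM=4 hhllTTMm=4 hhllTtMM=8 hhllTtMm=8 hhllttMM=4 hhllttMm=4
HhLLTTMM hits 4/256; gcd=4; 4÷4/256÷4 = 1/64

P(HhLLTTMM) = 1/64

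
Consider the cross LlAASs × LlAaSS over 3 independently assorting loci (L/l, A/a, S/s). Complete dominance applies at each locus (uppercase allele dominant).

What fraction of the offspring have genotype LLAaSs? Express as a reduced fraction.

P(LLAaSs) = 1/16

LlAASs gametes: LAS×2, LAs×2, lAS×2, lAs×2
LlAaSS gametes: LAS×2, LaS×2, lAS×2, laS×2
LlAASs×LlAaSS grid (8·8=64): LLAASS=4 LLAASs=4 LLAaSS=4 LLAaSs=4 LlAASS=8 LlAASs=8 LlAaSS=8 LlAaSs=8 llAASS=4 llAASs=4 llAaSS=4 llAaSs=4
LLAaSs hits 4/64; gcd=4; 4÷4/64÷4 = 1/16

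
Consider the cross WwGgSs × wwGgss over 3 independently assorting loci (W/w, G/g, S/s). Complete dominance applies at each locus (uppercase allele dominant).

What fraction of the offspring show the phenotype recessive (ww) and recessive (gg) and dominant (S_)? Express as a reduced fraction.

P(ww gg S_) = 1/16

WwGgSs gametes: WGS×1, WGs×1, WgS×1, Wgs×1, wGS×1, wGs×1, wgS×1, wgs×1
wwGgss gametes: wGs×4, wgs×4
WwGgSs×wwGgss grid (8·8=64): WwGGSs=4 WwGGss=4 WwGgSs=8 WwGgss=8 WwggSs=4 Wwggss=4 wwGGSs=4 wwGGss=4 wwGgSs=8 wwGgss=8 wwggSs=4 wwggss=4
ww gg S_ hits 4/64; gcd=4; 4÷4/64÷4 = 1/16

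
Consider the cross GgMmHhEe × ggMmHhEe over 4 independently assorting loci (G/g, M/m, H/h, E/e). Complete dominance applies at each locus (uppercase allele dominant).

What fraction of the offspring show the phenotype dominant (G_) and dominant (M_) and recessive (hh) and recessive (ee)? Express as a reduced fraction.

GgMmHhEe gametes: GMHE×1, GMHe×1, GMhE×1, GMhe×1, GmHE×1, GmHe×1, GmhE×1, Gmhe×1, gMHE×1, gMHe×1, gMhE×1, gMhe×1, gmHE×1, gmHe×1, gmhE×1, gmhe×1
ggMmHhEe gametes: gMHE×2, gMHe×2, gMhE×2, gMhe×2, gmHE×2, gmHe×2, gmhE×2, gmhe×2
GgMmHhEe×ggMmHhEe grid (16·16=256): GgMMHHEE=2 GgMMHHEe=4 GgMMHHee=2 GgMMHhEE=4 GgMMHhEe=8 GgMMHhee=4 GgMMhhEE=2 GgMMhhEe=4 GgMMhhee=2 GgMmHHEE=4 GgMmHHEe=8 GgMmHHee=4 GgMmHhEE=8 GgMmHhEe=16 GgMmHhee=8 GgMmhhEE=4 GgMmhhEe=8 GgMmhhee=4 GgmmHHEE=2 GgmmHHEe=4 GgmmHHee=2 GgmmHhEE=4 GgmmHhEe=8 GgmmHhee=4 GgmmhhEE=2 GgmmhhEe=4 Ggmmhhee=2 ggMMHHEE=2 ggMMHHEe=4 ggMMHHee=2 ggMMHhEE=4 ggMMHhEe=8 ggMMHhee=4 ggMMhhEE=2 ggMMhhEe=4 ggMMhhee=2 ggMmHHEE=4 ggMmHHEe=8 ggMmHHee=4 ggMmHhEE=8 ggMmHhEe=16 ggMmHhee=8 ggMmhhEE=4 ggMmhhEe=8 ggMmhhee=4 ggmmHHEE=2 ggmmHHEe=4 ggmmHHee=2 ggmmHhEE=4 ggmmHhEe=8 ggmmHhee=4 ggmmhhEE=2 ggmmhhEe=4 ggmmhhee=2
G_ M_ hh ee hits 6/256; gcd=2; 6÷2/256÷2 = 3/128

P(G_ M_ hh ee) = 3/128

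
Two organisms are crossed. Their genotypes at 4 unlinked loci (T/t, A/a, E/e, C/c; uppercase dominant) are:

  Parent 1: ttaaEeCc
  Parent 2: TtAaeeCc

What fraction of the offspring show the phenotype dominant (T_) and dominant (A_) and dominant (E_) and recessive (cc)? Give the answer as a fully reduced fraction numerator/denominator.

ttaaEeCc gametes: taEC×4, taEc×4, taeC×4, taec×4
TtAaeeCc gametes: TAeC×2, TAec×2, TaeC×2, Taec×2, tAeC×2, tAec×2, taeC×2, taec×2
ttaaEeCc×TtAaeeCc grid (16·16=256): TtAaEeCC=8 TtAaEeCc=16 TtAaEecc=8 TtAaeeCC=8 TtAaeeCc=16 TtAaeecc=8 TtaaEeCC=8 TtaaEeCc=16 TtaaEecc=8 TtaaeeCC=8 TtaaeeCc=16 Ttaaeecc=8 ttAaEeCC=8 ttAaEeCc=16 ttAaEecc=8 ttAaeeCC=8 ttAaeeCc=16 ttAaeecc=8 ttaaEeCC=8 ttaaEeCc=16 ttaaEecc=8 ttaaeeCC=8 ttaaeeCc=16 ttaaeecc=8
T_ A_ E_ cc hits 8/256; gcd=8; 8÷8/256÷8 = 1/32

P(T_ A_ E_ cc) = 1/32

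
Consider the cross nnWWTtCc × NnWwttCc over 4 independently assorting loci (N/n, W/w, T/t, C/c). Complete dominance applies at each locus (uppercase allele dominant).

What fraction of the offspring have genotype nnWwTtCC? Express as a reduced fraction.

nnWWTtCc gametes: nWTC×4, nWTc×4, nWtC×4, nWtc×4
NnWwttCc gametes: NWtC×2, NWtc×2, NwtC×2, Nwtc×2, nWtC×2, nWtc×2, nwtC×2, nwtc×2
nnWWTtCc×NnWwttCc grid (16·16=256): NnWWTtCC=8 NnWWTtCc=16 NnWWTtcc=8 NnWWttCC=8 NnWWttCc=16 NnWWttcc=8 NnWwTtCC=8 NnWwTtCc=16 NnWwTtcc=8 NnWwttCC=8 NnWwttCc=16 NnWwttcc=8 nnWWTtCC=8 nnWWTtCc=16 nnWWTtcc=8 nnWWttCC=8 nnWWttCc=16 nnWWttcc=8 nnWwTtCC=8 nnWwTtCc=16 nnWwTtcc=8 nnWwttCC=8 nnWwttCc=16 nnWwttcc=8
nnWwTtCC hits 8/256; gcd=8; 8÷8/256÷8 = 1/32

P(nnWwTtCC) = 1/32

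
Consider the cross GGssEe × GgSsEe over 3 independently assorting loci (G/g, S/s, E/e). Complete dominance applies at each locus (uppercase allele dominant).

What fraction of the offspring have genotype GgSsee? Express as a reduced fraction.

GGssEe gametes: GsE×4, Gse×4
GgSsEe gametes: GSE×1, GSe×1, GsE×1, Gse×1, gSE×1, gSe×1, gsE×1, gse×1
GGssEe×GgSsEe grid (8·8=64): GGSsEE=4 GGSsEe=8 GGSsee=4 GGssEE=4 GGssEe=8 GGssee=4 GgSsEE=4 GgSsEe=8 GgSsee=4 GgssEE=4 GgssEe=8 Ggssee=4
GgSsee hits 4/64; gcd=4; 4÷4/64÷4 = 1/16

P(GgSsee) = 1/16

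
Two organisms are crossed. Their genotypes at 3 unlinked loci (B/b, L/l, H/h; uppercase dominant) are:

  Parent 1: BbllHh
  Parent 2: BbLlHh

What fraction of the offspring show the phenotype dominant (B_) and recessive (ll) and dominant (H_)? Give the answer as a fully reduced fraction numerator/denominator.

P(B_ ll H_) = 9/32

BbllHh gametes: BlH×2, Blh×2, blH×2, blh×2
BbLlHh gametes: BLH×1, BLh×1, BlH×1, Blh×1, bLH×1, bLh×1, blH×1, blh×1
BbllHh×BbLlHh grid (8·8=64): BBLlHH=2 BBLlHh=4 BBLlhh=2 BBllHH=2 BBllHh=4 BBllhh=2 BbLlHH=4 BbLlHh=8 BbLlhh=4 BbllHH=4 BbllHh=8 Bbllhh=4 bbLlHH=2 bbLlHh=4 bbLlhh=2 bbllHH=2 bbllHh=4 bbllhh=2
B_ ll H_ hits 18/64; gcd=2; 18÷2/64÷2 = 9/32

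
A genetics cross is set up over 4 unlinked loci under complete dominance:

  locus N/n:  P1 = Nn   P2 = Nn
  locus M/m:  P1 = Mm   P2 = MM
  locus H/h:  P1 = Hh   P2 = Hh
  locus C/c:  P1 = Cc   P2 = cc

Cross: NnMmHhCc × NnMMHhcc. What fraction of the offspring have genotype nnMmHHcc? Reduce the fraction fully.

NnMmHhCc gametes: NMHC×1, NMHc×1, NMhC×1, NMhc×1, NmHC×1, NmHc×1, NmhC×1, Nmhc×1, nMHC×1, nMHc×1, nMhC×1, nMhc×1, nmHC×1, nmHc×1, nmhC×1, nmhc×1
NnMMHhcc gametes: NMHc×4, NMhc×4, nMHc×4, nMhc×4
NnMmHhCc×NnMMHhcc grid (16·16=256): NNMMHHCc=4 NNMMHHcc=4 NNMMHhCc=8 NNMMHhcc=8 NNMMhhCc=4 NNMMhhcc=4 NNMmHHCc=4 NNMmHHcc=4 NNMmHhCc=8 NNMmHhcc=8 NNMmhhCc=4 NNMmhhcc=4 NnMMHHCc=8 NnMMHHcc=8 NnMMHhCc=16 NnMMHhcc=16 NnMMhhCc=8 NnMMhhcc=8 NnMmHHCc=8 NnMmHHcc=8 NnMmHhCc=16 NnMmHhcc=16 NnMmhhCc=8 NnMmhhcc=8 nnMMHHCc=4 nnMMHHcc=4 nnMMHhCc=8 nnMMHhcc=8 nnMMhhCc=4 nnMMhhcc=4 nnMmHHCc=4 nnMmHHcc=4 nnMmHhCc=8 nnMmHhcc=8 nnMmhhCc=4 nnMmhhcc=4
nnMmHHcc hits 4/256; gcd=4; 4÷4/256÷4 = 1/64

P(nnMmHHcc) = 1/64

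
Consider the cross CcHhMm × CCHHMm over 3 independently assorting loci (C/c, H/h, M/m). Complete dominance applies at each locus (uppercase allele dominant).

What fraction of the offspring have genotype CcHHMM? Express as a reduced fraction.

P(CcHHMM) = 1/16

CcHhMm gametes: CHM×1, CHm×1, ChM×1, Chm×1, cHM×1, cHm×1, chM×1, chm×1
CCHHMm gametes: CHM×4, CHm×4
CcHhMm×CCHHMm grid (8·8=64): CCHHMM=4 CCHHMm=8 CCHHmm=4 CCHhMM=4 CCHhMm=8 CCHhmm=4 CcHHMM=4 CcHHMm=8 CcHHmm=4 CcHhMM=4 CcHhMm=8 CcHhmm=4
CcHHMM hits 4/64; gcd=4; 4÷4/64÷4 = 1/16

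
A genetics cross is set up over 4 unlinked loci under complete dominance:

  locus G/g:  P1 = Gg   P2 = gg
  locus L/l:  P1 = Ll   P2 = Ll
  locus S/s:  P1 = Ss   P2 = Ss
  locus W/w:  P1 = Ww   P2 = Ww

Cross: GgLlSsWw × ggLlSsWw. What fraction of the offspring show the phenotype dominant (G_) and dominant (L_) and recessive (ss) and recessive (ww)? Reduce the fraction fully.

GgLlSsWw gametes: GLSW×1, GLSw×1, GLsW×1, GLsw×1, GlSW×1, GlSw×1, GlsW×1, Glsw×1, gLSW×1, gLSw×1, gLsW×1, gLsw×1, glSW×1, glSw×1, glsW×1, glsw×1
ggLlSsWw gametes: gLSW×2, gLSw×2, gLsW×2, gLsw×2, glSW×2, glSw×2, glsW×2, glsw×2
GgLlSsWw×ggLlSsWw grid (16·16=256): GgLLSSWW=2 GgLLSSWw=4 GgLLSSww=2 GgLLSsWW=4 GgLLSsWw=8 GgLLSsww=4 GgLLssWW=2 GgLLssWw=4 GgLLssww=2 GgLlSSWW=4 GgLlSSWw=8 GgLlSSww=4 GgLlSsWW=8 GgLlSsWw=16 GgLlSsww=8 GgLlssWW=4 GgLlssWw=8 GgLlssww=4 GgllSSWW=2 GgllSSWw=4 GgllSSww=2 GgllSsWW=4 GgllSsWw=8 GgllSsww=4 GgllssWW=2 GgllssWw=4 Ggllssww=2 ggLLSSWW=2 ggLLSSWw=4 ggLLSSww=2 ggLLSsWW=4 ggLLSsWw=8 ggLLSsww=4 ggLLssWW=2 ggLLssWw=4 ggLLssww=2 ggLlSSWW=4 ggLlSSWw=8 ggLlSSww=4 ggLlSsWW=8 ggLlSsWw=16 ggLlSsww=8 ggLlssWW=4 ggLlssWw=8 ggLlssww=4 ggllSSWW=2 ggllSSWw=4 ggllSSww=2 ggllSsWW=4 ggllSsWw=8 ggllSsww=4 ggllssWW=2 ggllssWw=4 ggllssww=2
G_ L_ ss ww hits 6/256; gcd=2; 6÷2/256÷2 = 3/128

P(G_ L_ ss ww) = 3/128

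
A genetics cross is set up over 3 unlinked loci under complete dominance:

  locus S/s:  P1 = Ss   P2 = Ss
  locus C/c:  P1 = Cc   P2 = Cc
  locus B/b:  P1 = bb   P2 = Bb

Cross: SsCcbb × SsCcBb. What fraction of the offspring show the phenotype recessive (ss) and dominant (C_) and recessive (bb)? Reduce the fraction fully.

P(ss C_ bb) = 3/32

SsCcbb gametes: SCb×2, Scb×2, sCb×2, scb×2
SsCcBb gametes: SCB×1, SCb×1, ScB×1, Scb×1, sCB×1, sCb×1, scB×1, scb×1
SsCcbb×SsCcBb grid (8·8=64): SSCCBb=2 SSCCbb=2 SSCcBb=4 SSCcbb=4 SSccBb=2 SSccbb=2 SsCCBb=4 SsCCbb=4 SsCcBb=8 SsCcbb=8 SsccBb=4 Ssccbb=4 ssCCBb=2 ssCCbb=2 ssCcBb=4 ssCcbb=4 ssccBb=2 ssccbb=2
ss C_ bb hits 6/64; gcd=2; 6÷2/64÷2 = 3/32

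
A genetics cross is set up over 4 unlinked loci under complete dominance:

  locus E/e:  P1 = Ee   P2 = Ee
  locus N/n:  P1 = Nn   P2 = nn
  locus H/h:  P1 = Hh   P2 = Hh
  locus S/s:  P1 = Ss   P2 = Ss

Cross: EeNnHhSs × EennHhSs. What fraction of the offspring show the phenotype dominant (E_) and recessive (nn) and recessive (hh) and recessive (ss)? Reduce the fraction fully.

EeNnHhSs gametes: ENHS×1, ENHs×1, ENhS×1, ENhs×1, EnHS×1, EnHs×1, EnhS×1, Enhs×1, eNHS×1, eNHs×1, eNhS×1, eNhs×1, enHS×1, enHs×1, enhS×1, enhs×1
EennHhSs gametes: EnHS×2, EnHs×2, EnhS×2, Enhs×2, enHS×2, enHs×2, enhS×2, enhs×2
EeNnHhSs×EennHhSs grid (16·16=256): EENnHHSS=2 EENnHHSs=4 EENnHHss=2 EENnHhSS=4 EENnHhSs=8 EENnHhss=4 EENnhhSS=2 EENnhhSs=4 EENnhhss=2 EEnnHHSS=2 EEnnHHSs=4 EEnnHHss=2 EEnnHhSS=4 EEnnHhSs=8 EEnnHhss=4 EEnnhhSS=2 EEnnhhSs=4 EEnnhhss=2 EeNnHHSS=4 EeNnHHSs=8 EeNnHHss=4 EeNnHhSS=8 EeNnHhSs=16 EeNnHhss=8 EeNnhhSS=4 EeNnhhSs=8 EeNnhhss=4 EennHHSS=4 EennHHSs=8 EennHHss=4 EennHhSS=8 EennHhSs=16 EennHhss=8 EennhhSS=4 EennhhSs=8 Eennhhss=4 eeNnHHSS=2 eeNnHHSs=4 eeNnHHss=2 eeNnHhSS=4 eeNnHhSs=8 eeNnHhss=4 eeNnhhSS=2 eeNnhhSs=4 eeNnhhss=2 eennHHSS=2 eennHHSs=4 eennHHss=2 eennHhSS=4 eennHhSs=8 eennHhss=4 eennhhSS=2 eennhhSs=4 eennhhss=2
E_ nn hh ss hits 6/256; gcd=2; 6÷2/256÷2 = 3/128

P(E_ nn hh ss) = 3/128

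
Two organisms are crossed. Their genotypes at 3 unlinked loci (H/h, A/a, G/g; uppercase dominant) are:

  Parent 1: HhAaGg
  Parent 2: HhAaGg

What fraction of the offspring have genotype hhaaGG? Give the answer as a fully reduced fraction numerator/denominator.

P(hhaaGG) = 1/64

HhAaGg gametes: HAG×1, HAg×1, HaG×1, Hag×1, hAG×1, hAg×1, haG×1, hag×1
HhAaGg gametes: HAG×1, HAg×1, HaG×1, Hag×1, hAG×1, hAg×1, haG×1, hag×1
HhAaGg×HhAaGg grid (8·8=64): HHAAGG=1 HHAAGg=2 HHAAgg=1 HHAaGG=2 HHAaGg=4 HHAagg=2 HHaaGG=1 HHaaGg=2 HHaagg=1 HhAAGG=2 HhAAGg=4 HhAAgg=2 HhAaGG=4 HhAaGg=8 HhAagg=4 HhaaGG=2 HhaaGg=4 Hhaagg=2 hhAAGG=1 hhAAGg=2 hhAAgg=1 hhAaGG=2 hhAaGg=4 hhAagg=2 hhaaGG=1 hhaaGg=2 hhaagg=1
hhaaGG hits 1/64; gcd=1; 1÷1/64÷1 = 1/64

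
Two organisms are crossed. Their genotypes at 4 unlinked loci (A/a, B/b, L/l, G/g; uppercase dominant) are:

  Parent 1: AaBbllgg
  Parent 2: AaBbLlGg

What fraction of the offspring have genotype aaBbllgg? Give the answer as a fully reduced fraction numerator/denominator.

P(aaBbllgg) = 1/32

AaBbllgg gametes: ABlg×4, Ablg×4, aBlg×4, ablg×4
AaBbLlGg gametes: ABLG×1, ABLg×1, ABlG×1, ABlg×1, AbLG×1, AbLg×1, AblG×1, Ablg×1, aBLG×1, aBLg×1, aBlG×1, aBlg×1, abLG×1, abLg×1, ablG×1, ablg×1
AaBbllgg×AaBbLlGg grid (16·16=256): AABBLlGg=4 AABBLlgg=4 AABBllGg=4 AABBllgg=4 AABbLlGg=8 AABbLlgg=8 AABbllGg=8 AABbllgg=8 AAbbLlGg=4 AAbbLlgg=4 AAbbllGg=4 AAbbllgg=4 AaBBLlGg=8 AaBBLlgg=8 AaBBllGg=8 AaBBllgg=8 AaBbLlGg=16 AaBbLlgg=16 AaBbllGg=16 AaBbllgg=16 AabbLlGg=8 AabbLlgg=8 AabbllGg=8 Aabbllgg=8 aaBBLlGg=4 aaBBLlgg=4 aaBBllGg=4 aaBBllgg=4 aaBbLlGg=8 aaBbLlgg=8 aaBbllGg=8 aaBbllgg=8 aabbLlGg=4 aabbLlgg=4 aabbllGg=4 aabbllgg=4
aaBbllgg hits 8/256; gcd=8; 8÷8/256÷8 = 1/32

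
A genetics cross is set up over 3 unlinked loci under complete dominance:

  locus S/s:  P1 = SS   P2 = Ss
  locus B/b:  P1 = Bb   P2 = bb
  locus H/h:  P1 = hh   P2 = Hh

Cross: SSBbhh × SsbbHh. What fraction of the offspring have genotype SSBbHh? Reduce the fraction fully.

P(SSBbHh) = 1/8

SSBbhh gametes: SBh×4, Sbh×4
SsbbHh gametes: SbH×2, Sbh×2, sbH×2, sbh×2
SSBbhh×SsbbHh grid (8·8=64): SSBbHh=8 SSBbhh=8 SSbbHh=8 SSbbhh=8 SsBbHh=8 SsBbhh=8 SsbbHh=8 Ssbbhh=8
SSBbHh hits 8/64; gcd=8; 8÷8/64÷8 = 1/8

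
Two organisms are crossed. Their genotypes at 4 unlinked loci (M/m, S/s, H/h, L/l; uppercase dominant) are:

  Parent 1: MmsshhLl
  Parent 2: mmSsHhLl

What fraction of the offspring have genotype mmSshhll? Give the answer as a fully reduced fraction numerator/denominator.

MmsshhLl gametes: MshL×4, Mshl×4, mshL×4, mshl×4
mmSsHhLl gametes: mSHL×2, mSHl×2, mShL×2, mShl×2, msHL×2, msHl×2, mshL×2, mshl×2
MmsshhLl×mmSsHhLl grid (16·16=256): MmSsHhLL=8 MmSsHhLl=16 MmSsHhll=8 MmSshhLL=8 MmSshhLl=16 MmSshhll=8 MmssHhLL=8 MmssHhLl=16 MmssHhll=8 MmsshhLL=8 MmsshhLl=16 Mmsshhll=8 mmSsHhLL=8 mmSsHhLl=16 mmSsHhll=8 mmSshhLL=8 mmSshhLl=16 mmSshhll=8 mmssHhLL=8 mmssHhLl=16 mmssHhll=8 mmsshhLL=8 mmsshhLl=16 mmsshhll=8
mmSshhll hits 8/256; gcd=8; 8÷8/256÷8 = 1/32

P(mmSshhll) = 1/32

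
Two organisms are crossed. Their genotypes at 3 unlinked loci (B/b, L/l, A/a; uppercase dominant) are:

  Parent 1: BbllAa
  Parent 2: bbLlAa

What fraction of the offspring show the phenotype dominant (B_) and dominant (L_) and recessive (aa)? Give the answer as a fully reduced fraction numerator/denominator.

P(B_ L_ aa) = 1/16

BbllAa gametes: BlA×2, Bla×2, blA×2, bla×2
bbLlAa gametes: bLA×2, bLa×2, blA×2, bla×2
BbllAa×bbLlAa grid (8·8=64): BbLlAA=4 BbLlAa=8 BbLlaa=4 BbllAA=4 BbllAa=8 Bbllaa=4 bbLlAA=4 bbLlAa=8 bbLlaa=4 bbllAA=4 bbllAa=8 bbllaa=4
B_ L_ aa hits 4/64; gcd=4; 4÷4/64÷4 = 1/16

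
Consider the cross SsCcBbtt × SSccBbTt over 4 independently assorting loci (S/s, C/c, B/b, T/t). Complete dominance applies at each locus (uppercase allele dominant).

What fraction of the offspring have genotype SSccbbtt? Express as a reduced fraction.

P(SSccbbtt) = 1/32

SsCcBbtt gametes: SCBt×2, SCbt×2, ScBt×2, Scbt×2, sCBt×2, sCbt×2, scBt×2, scbt×2
SSccBbTt gametes: ScBT×4, ScBt×4, ScbT×4, Scbt×4
SsCcBbtt×SSccBbTt grid (16·16=256): SSCcBBTt=8 SSCcBBtt=8 SSCcBbTt=16 SSCcBbtt=16 SSCcbbTt=8 SSCcbbtt=8 SSccBBTt=8 SSccBBtt=8 SSccBbTt=16 SSccBbtt=16 SSccbbTt=8 SSccbbtt=8 SsCcBBTt=8 SsCcBBtt=8 SsCcBbTt=16 SsCcBbtt=16 SsCcbbTt=8 SsCcbbtt=8 SsccBBTt=8 SsccBBtt=8 SsccBbTt=16 SsccBbtt=16 SsccbbTt=8 Ssccbbtt=8
SSccbbtt hits 8/256; gcd=8; 8÷8/256÷8 = 1/32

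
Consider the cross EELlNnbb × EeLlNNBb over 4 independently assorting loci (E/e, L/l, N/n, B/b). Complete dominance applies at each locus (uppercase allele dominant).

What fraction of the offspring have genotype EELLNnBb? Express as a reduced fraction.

EELlNnbb gametes: ELNb×4, ELnb×4, ElNb×4, Elnb×4
EeLlNNBb gametes: ELNB×2, ELNb×2, ElNB×2, ElNb×2, eLNB×2, eLNb×2, elNB×2, elNb×2
EELlNnbb×EeLlNNBb grid (16·16=256): EELLNNBb=8 EELLNNbb=8 EELLNnBb=8 EELLNnbb=8 EELlNNBb=16 EELlNNbb=16 EELlNnBb=16 EELlNnbb=16 EEllNNBb=8 EEllNNbb=8 EEllNnBb=8 EEllNnbb=8 EeLLNNBb=8 EeLLNNbb=8 EeLLNnBb=8 EeLLNnbb=8 EeLlNNBb=16 EeLlNNbb=16 EeLlNnBb=16 EeLlNnbb=16 EellNNBb=8 EellNNbb=8 EellNnBb=8 EellNnbb=8
EELLNnBb hits 8/256; gcd=8; 8÷8/256÷8 = 1/32

P(EELLNnBb) = 1/32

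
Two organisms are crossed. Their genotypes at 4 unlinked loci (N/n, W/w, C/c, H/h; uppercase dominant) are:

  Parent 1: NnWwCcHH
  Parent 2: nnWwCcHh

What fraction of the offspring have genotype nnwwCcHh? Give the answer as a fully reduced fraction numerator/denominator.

NnWwCcHH gametes: NWCH×2, NWcH×2, NwCH×2, NwcH×2, nWCH×2, nWcH×2, nwCH×2, nwcH×2
nnWwCcHh gametes: nWCH×2, nWCh×2, nWcH×2, nWch×2, nwCH×2, nwCh×2, nwcH×2, nwch×2
NnWwCcHH×nnWwCcHh grid (16·16=256): NnWWCCHH=4 NnWWCCHh=4 NnWWCcHH=8 NnWWCcHh=8 NnWWccHH=4 NnWWccHh=4 NnWwCCHH=8 NnWwCCHh=8 NnWwCcHH=16 NnWwCcHh=16 NnWwccHH=8 NnWwccHh=8 NnwwCCHH=4 NnwwCCHh=4 NnwwCcHH=8 NnwwCcHh=8 NnwwccHH=4 NnwwccHh=4 nnWWCCHH=4 nnWWCCHh=4 nnWWCcHH=8 nnWWCcHh=8 nnWWccHH=4 nnWWccHh=4 nnWwCCHH=8 nnWwCCHh=8 nnWwCcHH=16 nnWwCcHh=16 nnWwccHH=8 nnWwccHh=8 nnwwCCHH=4 nnwwCCHh=4 nnwwCcHH=8 nnwwCcHh=8 nnwwccHH=4 nnwwccHh=4
nnwwCcHh hits 8/256; gcd=8; 8÷8/256÷8 = 1/32

P(nnwwCcHh) = 1/32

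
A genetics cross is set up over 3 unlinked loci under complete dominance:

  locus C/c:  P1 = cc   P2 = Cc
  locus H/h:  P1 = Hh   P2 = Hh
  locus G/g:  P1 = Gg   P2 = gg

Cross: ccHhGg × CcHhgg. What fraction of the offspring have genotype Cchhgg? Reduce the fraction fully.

ccHhGg gametes: cHG×2, cHg×2, chG×2, chg×2
CcHhgg gametes: CHg×2, Chg×2, cHg×2, chg×2
ccHhGg×CcHhgg grid (8·8=64): CcHHGg=4 CcHHgg=4 CcHhGg=8 CcHhgg=8 CchhGg=4 Cchhgg=4 ccHHGg=4 ccHHgg=4 ccHhGg=8 ccHhgg=8 cchhGg=4 cchhgg=4
Cchhgg hits 4/64; gcd=4; 4÷4/64÷4 = 1/16

P(Cchhgg) = 1/16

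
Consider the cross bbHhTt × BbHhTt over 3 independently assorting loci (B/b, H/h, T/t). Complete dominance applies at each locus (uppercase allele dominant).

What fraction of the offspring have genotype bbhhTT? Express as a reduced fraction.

bbHhTt gametes: bHT×2, bHt×2, bhT×2, bht×2
BbHhTt gametes: BHT×1, BHt×1, BhT×1, Bht×1, bHT×1, bHt×1, bhT×1, bht×1
bbHhTt×BbHhTt grid (8·8=64): BbHHTT=2 BbHHTt=4 BbHHtt=2 BbHhTT=4 BbHhTt=8 BbHhtt=4 BbhhTT=2 BbhhTt=4 Bbhhtt=2 bbHHTT=2 bbHHTt=4 bbHHtt=2 bbHhTT=4 bbHhTt=8 bbHhtt=4 bbhhTT=2 bbhhTt=4 bbhhtt=2
bbhhTT hits 2/64; gcd=2; 2÷2/64÷2 = 1/32

P(bbhhTT) = 1/32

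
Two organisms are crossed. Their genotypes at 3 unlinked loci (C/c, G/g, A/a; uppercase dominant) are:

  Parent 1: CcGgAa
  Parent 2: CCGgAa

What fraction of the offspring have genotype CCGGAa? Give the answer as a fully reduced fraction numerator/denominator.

CcGgAa gametes: CGA×1, CGa×1, CgA×1, Cga×1, cGA×1, cGa×1, cgA×1, cga×1
CCGgAa gametes: CGA×2, CGa×2, CgA×2, Cga×2
CcGgAa×CCGgAa grid (8·8=64): CCGGAA=2 CCGGAa=4 CCGGaa=2 CCGgAA=4 CCGgAa=8 CCGgaa=4 CCggAA=2 CCggAa=4 CCggaa=2 CcGGAA=2 CcGGAa=4 CcGGaa=2 CcGgAA=4 CcGgAa=8 CcGgaa=4 CcggAA=2 CcggAa=4 Ccggaa=2
CCGGAa hits 4/64; gcd=4; 4÷4/64÷4 = 1/16

P(CCGGAa) = 1/16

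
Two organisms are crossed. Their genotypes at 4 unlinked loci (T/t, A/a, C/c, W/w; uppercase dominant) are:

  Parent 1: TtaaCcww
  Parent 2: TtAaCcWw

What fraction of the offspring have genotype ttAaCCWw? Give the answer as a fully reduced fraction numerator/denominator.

TtaaCcww gametes: TaCw×4, Tacw×4, taCw×4, tacw×4
TtAaCcWw gametes: TACW×1, TACw×1, TAcW×1, TAcw×1, TaCW×1, TaCw×1, TacW×1, Tacw×1, tACW×1, tACw×1, tAcW×1, tAcw×1, taCW×1, taCw×1, tacW×1, tacw×1
TtaaCcww×TtAaCcWw grid (16·16=256): TTAaCCWw=4 TTAaCCww=4 TTAaCcWw=8 TTAaCcww=8 TTAaccWw=4 TTAaccww=4 TTaaCCWw=4 TTaaCCww=4 TTaaCcWw=8 TTaaCcww=8 TTaaccWw=4 TTaaccww=4 TtAaCCWw=8 TtAaCCww=8 TtAaCcWw=16 TtAaCcww=16 TtAaccWw=8 TtAaccww=8 TtaaCCWw=8 TtaaCCww=8 TtaaCcWw=16 TtaaCcww=16 TtaaccWw=8 Ttaaccww=8 ttAaCCWw=4 ttAaCCww=4 ttAaCcWw=8 ttAaCcww=8 ttAaccWw=4 ttAaccww=4 ttaaCCWw=4 ttaaCCww=4 ttaaCcWw=8 ttaaCcww=8 ttaaccWw=4 ttaaccww=4
ttAaCCWw hits 4/256; gcd=4; 4÷4/256÷4 = 1/64

P(ttAaCCWw) = 1/64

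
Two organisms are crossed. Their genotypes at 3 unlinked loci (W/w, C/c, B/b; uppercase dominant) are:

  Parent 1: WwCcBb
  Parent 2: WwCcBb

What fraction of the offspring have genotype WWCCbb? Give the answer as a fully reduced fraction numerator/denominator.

P(WWCCbb) = 1/64

WwCcBb gametes: WCB×1, WCb×1, WcB×1, Wcb×1, wCB×1, wCb×1, wcB×1, wcb×1
WwCcBb gametes: WCB×1, WCb×1, WcB×1, Wcb×1, wCB×1, wCb×1, wcB×1, wcb×1
WwCcBb×WwCcBb grid (8·8=64): WWCCBB=1 WWCCBb=2 WWCCbb=1 WWCcBB=2 WWCcBb=4 WWCcbb=2 WWccBB=1 WWccBb=2 WWccbb=1 WwCCBB=2 WwCCBb=4 WwCCbb=2 WwCcBB=4 WwCcBb=8 WwCcbb=4 WwccBB=2 WwccBb=4 Wwccbb=2 wwCCBB=1 wwCCBb=2 wwCCbb=1 wwCcBB=2 wwCcBb=4 wwCcbb=2 wwccBB=1 wwccBb=2 wwccbb=1
WWCCbb hits 1/64; gcd=1; 1÷1/64÷1 = 1/64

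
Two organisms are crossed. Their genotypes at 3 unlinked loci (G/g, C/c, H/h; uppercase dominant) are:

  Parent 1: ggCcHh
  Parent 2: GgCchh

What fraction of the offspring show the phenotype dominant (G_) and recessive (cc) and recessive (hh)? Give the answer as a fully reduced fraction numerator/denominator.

P(G_ cc hh) = 1/16

ggCcHh gametes: gCH×2, gCh×2, gcH×2, gch×2
GgCchh gametes: GCh×2, Gch×2, gCh×2, gch×2
ggCcHh×GgCchh grid (8·8=64): GgCCHh=4 GgCChh=4 GgCcHh=8 GgCchh=8 GgccHh=4 Ggcchh=4 ggCCHh=4 ggCChh=4 ggCcHh=8 ggCchh=8 ggccHh=4 ggcchh=4
G_ cc hh hits 4/64; gcd=4; 4÷4/64÷4 = 1/16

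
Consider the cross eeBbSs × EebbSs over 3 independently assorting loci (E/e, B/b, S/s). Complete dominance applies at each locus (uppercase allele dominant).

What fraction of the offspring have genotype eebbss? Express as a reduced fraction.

eeBbSs gametes: eBS×2, eBs×2, ebS×2, ebs×2
EebbSs gametes: EbS×2, Ebs×2, ebS×2, ebs×2
eeBbSs×EebbSs grid (8·8=64): EeBbSS=4 EeBbSs=8 EeBbss=4 EebbSS=4 EebbSs=8 Eebbss=4 eeBbSS=4 eeBbSs=8 eeBbss=4 eebbSS=4 eebbSs=8 eebbss=4
eebbss hits 4/64; gcd=4; 4÷4/64÷4 = 1/16

P(eebbss) = 1/16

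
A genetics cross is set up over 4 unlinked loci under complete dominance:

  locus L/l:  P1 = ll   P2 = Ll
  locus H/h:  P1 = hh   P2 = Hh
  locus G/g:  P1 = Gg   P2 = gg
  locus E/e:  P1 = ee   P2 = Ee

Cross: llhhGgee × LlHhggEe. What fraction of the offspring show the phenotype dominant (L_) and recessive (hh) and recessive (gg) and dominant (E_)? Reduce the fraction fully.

llhhGgee gametes: lhGe×8, lhge×8
LlHhggEe gametes: LHgE×2, LHge×2, LhgE×2, Lhge×2, lHgE×2, lHge×2, lhgE×2, lhge×2
llhhGgee×LlHhggEe grid (16·16=256): LlHhGgEe=16 LlHhGgee=16 LlHhggEe=16 LlHhggee=16 LlhhGgEe=16 LlhhGgee=16 LlhhggEe=16 Llhhggee=16 llHhGgEe=16 llHhGgee=16 llHhggEe=16 llHhggee=16 llhhGgEe=16 llhhGgee=16 llhhggEe=16 llhhggee=16
L_ hh gg E_ hits 16/256; gcd=16; 16÷16/256÷16 = 1/16

P(L_ hh gg E_) = 1/16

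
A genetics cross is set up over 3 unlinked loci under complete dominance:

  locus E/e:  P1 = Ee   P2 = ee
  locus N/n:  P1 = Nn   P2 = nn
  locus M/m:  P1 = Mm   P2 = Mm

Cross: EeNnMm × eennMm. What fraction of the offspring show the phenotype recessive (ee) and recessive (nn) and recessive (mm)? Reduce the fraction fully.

P(ee nn mm) = 1/16

EeNnMm gametes: ENM×1, ENm×1, EnM×1, Enm×1, eNM×1, eNm×1, enM×1, enm×1
eennMm gametes: enM×4, enm×4
EeNnMm×eennMm grid (8·8=64): EeNnMM=4 EeNnMm=8 EeNnmm=4 EennMM=4 EennMm=8 Eennmm=4 eeNnMM=4 eeNnMm=8 eeNnmm=4 eennMM=4 eennMm=8 eennmm=4
ee nn mm hits 4/64; gcd=4; 4÷4/64÷4 = 1/16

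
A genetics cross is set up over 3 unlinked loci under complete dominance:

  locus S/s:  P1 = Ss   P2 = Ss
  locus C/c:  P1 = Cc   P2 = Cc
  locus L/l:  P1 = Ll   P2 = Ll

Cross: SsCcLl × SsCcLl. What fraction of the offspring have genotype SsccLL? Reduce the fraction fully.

P(SsccLL) = 1/32

SsCcLl gametes: SCL×1, SCl×1, ScL×1, Scl×1, sCL×1, sCl×1, scL×1, scl×1
SsCcLl gametes: SCL×1, SCl×1, ScL×1, Scl×1, sCL×1, sCl×1, scL×1, scl×1
SsCcLl×SsCcLl grid (8·8=64): SSCCLL=1 SSCCLl=2 SSCCll=1 SSCcLL=2 SSCcLl=4 SSCcll=2 SSccLL=1 SSccLl=2 SSccll=1 SsCCLL=2 SsCCLl=4 SsCCll=2 SsCcLL=4 SsCcLl=8 SsCcll=4 SsccLL=2 SsccLl=4 Ssccll=2 ssCCLL=1 ssCCLl=2 ssCCll=1 ssCcLL=2 ssCcLl=4 ssCcll=2 ssccLL=1 ssccLl=2 ssccll=1
SsccLL hits 2/64; gcd=2; 2÷2/64÷2 = 1/32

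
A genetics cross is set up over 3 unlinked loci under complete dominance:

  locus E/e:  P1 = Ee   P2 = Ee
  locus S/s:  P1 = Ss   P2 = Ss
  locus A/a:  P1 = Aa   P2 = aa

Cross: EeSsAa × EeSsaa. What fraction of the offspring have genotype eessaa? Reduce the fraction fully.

P(eessaa) = 1/32

EeSsAa gametes: ESA×1, ESa×1, EsA×1, Esa×1, eSA×1, eSa×1, esA×1, esa×1
EeSsaa gametes: ESa×2, Esa×2, eSa×2, esa×2
EeSsAa×EeSsaa grid (8·8=64): EESSAa=2 EESSaa=2 EESsAa=4 EESsaa=4 EEssAa=2 EEssaa=2 EeSSAa=4 EeSSaa=4 EeSsAa=8 EeSsaa=8 EessAa=4 Eessaa=4 eeSSAa=2 eeSSaa=2 eeSsAa=4 eeSsaa=4 eessAa=2 eessaa=2
eessaa hits 2/64; gcd=2; 2÷2/64÷2 = 1/32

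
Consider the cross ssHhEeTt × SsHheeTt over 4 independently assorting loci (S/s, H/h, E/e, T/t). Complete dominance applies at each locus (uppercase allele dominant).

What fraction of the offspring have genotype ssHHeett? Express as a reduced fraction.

P(ssHHeett) = 1/64

ssHhEeTt gametes: sHET×2, sHEt×2, sHeT×2, sHet×2, shET×2, shEt×2, sheT×2, shet×2
SsHheeTt gametes: SHeT×2, SHet×2, SheT×2, Shet×2, sHeT×2, sHet×2, sheT×2, shet×2
ssHhEeTt×SsHheeTt grid (16·16=256): SsHHEeTT=4 SsHHEeTt=8 SsHHEett=4 SsHHeeTT=4 SsHHeeTt=8 SsHHeett=4 SsHhEeTT=8 SsHhEeTt=16 SsHhEett=8 SsHheeTT=8 SsHheeTt=16 SsHheett=8 SshhEeTT=4 SshhEeTt=8 SshhEett=4 SshheeTT=4 SshheeTt=8 Sshheett=4 ssHHEeTT=4 ssHHEeTt=8 ssHHEett=4 ssHHeeTT=4 ssHHeeTt=8 ssHHeett=4 ssHhEeTT=8 ssHhEeTt=16 ssHhEett=8 ssHheeTT=8 ssHheeTt=16 ssHheett=8 sshhEeTT=4 sshhEeTt=8 sshhEett=4 sshheeTT=4 sshheeTt=8 sshheett=4
ssHHeett hits 4/256; gcd=4; 4÷4/256÷4 = 1/64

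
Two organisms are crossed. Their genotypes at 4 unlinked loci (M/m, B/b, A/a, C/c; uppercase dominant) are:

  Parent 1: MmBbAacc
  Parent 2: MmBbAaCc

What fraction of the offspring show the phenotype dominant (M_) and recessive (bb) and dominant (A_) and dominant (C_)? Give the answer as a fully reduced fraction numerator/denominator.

MmBbAacc gametes: MBAc×2, MBac×2, MbAc×2, Mbac×2, mBAc×2, mBac×2, mbAc×2, mbac×2
MmBbAaCc gametes: MBAC×1, MBAc×1, MBaC×1, MBac×1, MbAC×1, MbAc×1, MbaC×1, Mbac×1, mBAC×1, mBAc×1, mBaC×1, mBac×1, mbAC×1, mbAc×1, mbaC×1, mbac×1
MmBbAacc×MmBbAaCc grid (16·16=256): MMBBAACc=2 MMBBAAcc=2 MMBBAaCc=4 MMBBAacc=4 MMBBaaCc=2 MMBBaacc=2 MMBbAACc=4 MMBbAAcc=4 MMBbAaCc=8 MMBbAacc=8 MMBbaaCc=4 MMBbaacc=4 MMbbAACc=2 MMbbAAcc=2 MMbbAaCc=4 MMbbAacc=4 MMbbaaCc=2 MMbbaacc=2 MmBBAACc=4 MmBBAAcc=4 MmBBAaCc=8 MmBBAacc=8 MmBBaaCc=4 MmBBaacc=4 MmBbAACc=8 MmBbAAcc=8 MmBbAaCc=16 MmBbAacc=16 MmBbaaCc=8 MmBbaacc=8 MmbbAACc=4 MmbbAAcc=4 MmbbAaCc=8 MmbbAacc=8 MmbbaaCc=4 Mmbbaacc=4 mmBBAACc=2 mmBBAAcc=2 mmBBAaCc=4 mmBBAacc=4 mmBBaaCc=2 mmBBaacc=2 mmBbAACc=4 mmBbAAcc=4 mmBbAaCc=8 mmBbAacc=8 mmBbaaCc=4 mmBbaacc=4 mmbbAACc=2 mmbbAAcc=2 mmbbAaCc=4 mmbbAacc=4 mmbbaaCc=2 mmbbaacc=2
M_ bb A_ C_ hits 18/256; gcd=2; 18÷2/256÷2 = 9/128

P(M_ bb A_ C_) = 9/128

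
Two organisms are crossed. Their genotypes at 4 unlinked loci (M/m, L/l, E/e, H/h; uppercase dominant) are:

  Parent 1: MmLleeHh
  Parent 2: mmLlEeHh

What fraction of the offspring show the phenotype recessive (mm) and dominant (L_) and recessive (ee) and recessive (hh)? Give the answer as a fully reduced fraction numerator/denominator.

MmLleeHh gametes: MLeH×2, MLeh×2, MleH×2, Mleh×2, mLeH×2, mLeh×2, mleH×2, mleh×2
mmLlEeHh gametes: mLEH×2, mLEh×2, mLeH×2, mLeh×2, mlEH×2, mlEh×2, mleH×2, mleh×2
MmLleeHh×mmLlEeHh grid (16·16=256): MmLLEeHH=4 MmLLEeHh=8 MmLLEehh=4 MmLLeeHH=4 MmLLeeHh=8 MmLLeehh=4 MmLlEeHH=8 MmLlEeHh=16 MmLlEehh=8 MmLleeHH=8 MmLleeHh=16 MmLleehh=8 MmllEeHH=4 MmllEeHh=8 MmllEehh=4 MmlleeHH=4 MmlleeHh=8 Mmlleehh=4 mmLLEeHH=4 mmLLEeHh=8 mmLLEehh=4 mmLLeeHH=4 mmLLeeHh=8 mmLLeehh=4 mmLlEeHH=8 mmLlEeHh=16 mmLlEehh=8 mmLleeHH=8 mmLleeHh=16 mmLleehh=8 mmllEeHH=4 mmllEeHh=8 mmllEehh=4 mmlleeHH=4 mmlleeHh=8 mmlleehh=4
mm L_ ee hh hits 12/256; gcd=4; 12÷4/256÷4 = 3/64

P(mm L_ ee hh) = 3/64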